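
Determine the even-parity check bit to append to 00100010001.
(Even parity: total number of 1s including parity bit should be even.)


Number of 1s in data: 3
Parity bit: 1

1


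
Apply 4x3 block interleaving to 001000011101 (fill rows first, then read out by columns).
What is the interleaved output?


Matrix:
  001
  000
  011
  101
Read columns: 000100101011

000100101011


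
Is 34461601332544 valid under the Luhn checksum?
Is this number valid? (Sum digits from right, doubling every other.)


Luhn sum = 63
63 mod 10 = 3

Invalid (Luhn sum mod 10 = 3)


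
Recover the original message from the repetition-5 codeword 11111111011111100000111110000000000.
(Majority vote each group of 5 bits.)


Groups: 11111, 11101, 11111, 00000, 11111, 00000, 00000
Majority votes: 1110100

1110100


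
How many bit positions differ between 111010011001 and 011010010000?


XOR: 100000001001
Count of 1s: 3

3


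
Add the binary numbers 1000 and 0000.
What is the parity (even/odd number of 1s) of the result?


1000 = 8
0000 = 0
Sum = 8 = 1000
1s count = 1

odd parity (1 ones in 1000)


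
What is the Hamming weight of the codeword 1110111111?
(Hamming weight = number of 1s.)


Counting 1s in 1110111111

9


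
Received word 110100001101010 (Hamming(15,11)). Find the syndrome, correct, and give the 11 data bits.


Syndrome = 6: error at position 6

Data: 00101101010 (corrected bit 6)


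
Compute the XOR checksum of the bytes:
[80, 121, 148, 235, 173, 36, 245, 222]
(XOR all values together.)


XOR chain: 80 ^ 121 ^ 148 ^ 235 ^ 173 ^ 36 ^ 245 ^ 222 = 244

244


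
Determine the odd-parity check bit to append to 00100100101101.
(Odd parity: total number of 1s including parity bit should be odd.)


Number of 1s in data: 6
Parity bit: 1

1


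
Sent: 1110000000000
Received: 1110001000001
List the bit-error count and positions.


XOR: 0000001000001

2 error(s) at position(s): 6, 12


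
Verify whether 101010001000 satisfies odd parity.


Number of 1s: 4

No, parity error (4 ones)


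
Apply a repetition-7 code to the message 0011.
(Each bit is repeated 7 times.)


Each bit -> 7 copies

0000000000000011111111111111


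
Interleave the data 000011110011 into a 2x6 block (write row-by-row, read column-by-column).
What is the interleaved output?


Matrix:
  000011
  110011
Read columns: 010100001111

010100001111


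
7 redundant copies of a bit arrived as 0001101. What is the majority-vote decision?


Ones: 3 out of 7
Threshold: 4

0 (3/7 voted 1)


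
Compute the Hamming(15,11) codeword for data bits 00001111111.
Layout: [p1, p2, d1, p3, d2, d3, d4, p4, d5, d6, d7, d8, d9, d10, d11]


Parity bits: p1=0, p2=0, p3=0, p4=1

000000011111111


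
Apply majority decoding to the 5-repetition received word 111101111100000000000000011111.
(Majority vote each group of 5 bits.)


Groups: 11110, 11111, 00000, 00000, 00000, 11111
Majority votes: 110001

110001


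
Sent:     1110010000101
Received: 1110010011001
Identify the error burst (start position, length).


XOR: 0000000011100

Burst at position 8, length 3


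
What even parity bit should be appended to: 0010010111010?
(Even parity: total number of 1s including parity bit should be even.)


Number of 1s in data: 6
Parity bit: 0

0


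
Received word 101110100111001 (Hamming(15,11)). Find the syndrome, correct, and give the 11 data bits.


Syndrome = 6: error at position 6

Data: 11110111001 (corrected bit 6)


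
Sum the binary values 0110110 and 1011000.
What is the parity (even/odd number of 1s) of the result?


0110110 = 54
1011000 = 88
Sum = 142 = 10001110
1s count = 4

even parity (4 ones in 10001110)


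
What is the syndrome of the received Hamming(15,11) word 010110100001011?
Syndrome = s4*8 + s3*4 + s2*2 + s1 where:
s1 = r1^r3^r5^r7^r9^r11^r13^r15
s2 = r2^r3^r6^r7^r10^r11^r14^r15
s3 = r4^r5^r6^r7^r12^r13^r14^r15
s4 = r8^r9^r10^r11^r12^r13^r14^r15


s1=1, s2=0, s3=0, s4=1

Syndrome = 9 (error at position 9)


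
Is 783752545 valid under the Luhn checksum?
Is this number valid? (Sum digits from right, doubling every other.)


Luhn sum = 49
49 mod 10 = 9

Invalid (Luhn sum mod 10 = 9)


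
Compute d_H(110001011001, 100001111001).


XOR: 010000100000
Count of 1s: 2

2


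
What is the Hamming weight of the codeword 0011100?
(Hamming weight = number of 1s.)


Counting 1s in 0011100

3


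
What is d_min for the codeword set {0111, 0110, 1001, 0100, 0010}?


Comparing all pairs, minimum distance: 1
Can detect 0 errors, correct 0 errors

1


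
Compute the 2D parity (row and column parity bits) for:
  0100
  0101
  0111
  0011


Row parities: 1010
Column parities: 0101

Row P: 1010, Col P: 0101, Corner: 0


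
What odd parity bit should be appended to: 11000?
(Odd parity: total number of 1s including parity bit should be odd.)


Number of 1s in data: 2
Parity bit: 1

1


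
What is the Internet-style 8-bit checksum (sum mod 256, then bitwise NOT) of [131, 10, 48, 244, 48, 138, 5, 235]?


Sum = 859 mod 256 = 91
Complement = 164

164


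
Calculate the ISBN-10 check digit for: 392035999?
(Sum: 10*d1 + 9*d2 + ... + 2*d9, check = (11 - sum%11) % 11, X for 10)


Weighted sum: 251
251 mod 11 = 9

Check digit: 2


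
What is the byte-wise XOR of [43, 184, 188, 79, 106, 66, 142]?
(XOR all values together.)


XOR chain: 43 ^ 184 ^ 188 ^ 79 ^ 106 ^ 66 ^ 142 = 198

198


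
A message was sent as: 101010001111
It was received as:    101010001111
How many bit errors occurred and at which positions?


XOR: 000000000000

0 errors (received matches sent)


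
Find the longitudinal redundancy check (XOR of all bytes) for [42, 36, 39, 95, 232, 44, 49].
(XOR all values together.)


XOR chain: 42 ^ 36 ^ 39 ^ 95 ^ 232 ^ 44 ^ 49 = 131

131


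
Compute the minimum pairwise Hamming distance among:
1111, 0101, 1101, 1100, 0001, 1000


Comparing all pairs, minimum distance: 1
Can detect 0 errors, correct 0 errors

1


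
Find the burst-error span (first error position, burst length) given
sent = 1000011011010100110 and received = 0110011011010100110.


XOR: 1110000000000000000

Burst at position 0, length 3


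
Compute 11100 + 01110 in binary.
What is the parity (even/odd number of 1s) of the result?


11100 = 28
01110 = 14
Sum = 42 = 101010
1s count = 3

odd parity (3 ones in 101010)


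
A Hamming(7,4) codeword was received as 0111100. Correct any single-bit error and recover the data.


Syndrome = 0: no error detected

Data: 1100 (no errors)


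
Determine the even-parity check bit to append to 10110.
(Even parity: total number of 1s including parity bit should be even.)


Number of 1s in data: 3
Parity bit: 1

1


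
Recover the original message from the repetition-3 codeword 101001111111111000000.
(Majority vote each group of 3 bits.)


Groups: 101, 001, 111, 111, 111, 000, 000
Majority votes: 1011100

1011100


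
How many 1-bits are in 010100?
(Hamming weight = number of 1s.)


Counting 1s in 010100

2


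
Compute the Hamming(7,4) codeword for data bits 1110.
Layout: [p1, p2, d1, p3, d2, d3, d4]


Parity bits: p1=0, p2=0, p3=0

0010110


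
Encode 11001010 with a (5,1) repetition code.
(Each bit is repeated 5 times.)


Each bit -> 5 copies

1111111111000000000011111000001111100000


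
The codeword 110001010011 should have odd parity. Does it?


Number of 1s: 6

No, parity error (6 ones)


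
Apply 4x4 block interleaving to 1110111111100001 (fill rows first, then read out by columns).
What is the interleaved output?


Matrix:
  1110
  1111
  1110
  0001
Read columns: 1110111011100101

1110111011100101


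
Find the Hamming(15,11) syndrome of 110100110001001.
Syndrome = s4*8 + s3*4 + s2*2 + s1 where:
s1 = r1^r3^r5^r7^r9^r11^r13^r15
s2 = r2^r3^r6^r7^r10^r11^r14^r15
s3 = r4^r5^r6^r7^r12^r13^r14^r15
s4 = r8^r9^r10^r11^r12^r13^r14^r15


s1=1, s2=1, s3=0, s4=1

Syndrome = 11 (error at position 11)


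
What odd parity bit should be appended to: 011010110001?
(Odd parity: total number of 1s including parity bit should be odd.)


Number of 1s in data: 6
Parity bit: 1

1


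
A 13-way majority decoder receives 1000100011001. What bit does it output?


Ones: 5 out of 13
Threshold: 7

0 (5/13 voted 1)


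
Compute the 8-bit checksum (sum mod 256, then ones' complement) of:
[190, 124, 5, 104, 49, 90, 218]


Sum = 780 mod 256 = 12
Complement = 243

243


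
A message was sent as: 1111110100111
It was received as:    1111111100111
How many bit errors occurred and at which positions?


XOR: 0000001000000

1 error(s) at position(s): 6


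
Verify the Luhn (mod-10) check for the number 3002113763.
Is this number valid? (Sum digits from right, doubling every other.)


Luhn sum = 30
30 mod 10 = 0

Valid (Luhn sum mod 10 = 0)


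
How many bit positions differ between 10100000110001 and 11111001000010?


XOR: 01011001110011
Count of 1s: 8

8


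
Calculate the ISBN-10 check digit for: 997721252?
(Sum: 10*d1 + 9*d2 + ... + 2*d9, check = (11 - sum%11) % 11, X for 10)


Weighted sum: 320
320 mod 11 = 1

Check digit: X


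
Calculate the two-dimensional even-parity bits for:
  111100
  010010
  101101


Row parities: 000
Column parities: 000011

Row P: 000, Col P: 000011, Corner: 0


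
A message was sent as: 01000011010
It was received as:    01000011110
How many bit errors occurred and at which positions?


XOR: 00000000100

1 error(s) at position(s): 8


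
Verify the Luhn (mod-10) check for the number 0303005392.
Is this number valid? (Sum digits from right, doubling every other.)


Luhn sum = 21
21 mod 10 = 1

Invalid (Luhn sum mod 10 = 1)


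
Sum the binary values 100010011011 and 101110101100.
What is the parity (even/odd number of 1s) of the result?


100010011011 = 2203
101110101100 = 2988
Sum = 5191 = 1010001000111
1s count = 6

even parity (6 ones in 1010001000111)


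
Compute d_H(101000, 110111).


XOR: 011111
Count of 1s: 5

5


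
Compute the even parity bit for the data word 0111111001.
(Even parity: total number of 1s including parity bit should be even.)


Number of 1s in data: 7
Parity bit: 1

1


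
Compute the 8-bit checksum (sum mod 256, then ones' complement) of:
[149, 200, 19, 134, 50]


Sum = 552 mod 256 = 40
Complement = 215

215


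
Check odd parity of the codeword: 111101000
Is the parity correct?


Number of 1s: 5

Yes, parity is correct (5 ones)


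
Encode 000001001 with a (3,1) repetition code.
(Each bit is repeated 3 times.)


Each bit -> 3 copies

000000000000000111000000111


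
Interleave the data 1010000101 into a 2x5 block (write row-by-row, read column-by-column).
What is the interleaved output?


Matrix:
  10100
  00101
Read columns: 1000110001

1000110001


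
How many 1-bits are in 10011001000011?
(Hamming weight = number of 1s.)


Counting 1s in 10011001000011

6


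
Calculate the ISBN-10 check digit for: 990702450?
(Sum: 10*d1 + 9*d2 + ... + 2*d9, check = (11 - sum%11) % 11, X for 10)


Weighted sum: 261
261 mod 11 = 8

Check digit: 3


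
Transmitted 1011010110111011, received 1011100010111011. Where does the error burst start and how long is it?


XOR: 0000110100000000

Burst at position 4, length 4


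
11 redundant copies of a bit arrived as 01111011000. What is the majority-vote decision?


Ones: 6 out of 11
Threshold: 6

1 (6/11 voted 1)


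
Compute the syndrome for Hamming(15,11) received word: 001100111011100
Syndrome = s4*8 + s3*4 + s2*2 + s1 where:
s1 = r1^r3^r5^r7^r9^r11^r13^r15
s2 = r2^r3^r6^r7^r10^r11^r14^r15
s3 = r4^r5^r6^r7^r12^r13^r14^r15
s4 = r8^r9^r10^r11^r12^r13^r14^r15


s1=1, s2=1, s3=0, s4=1

Syndrome = 11 (error at position 11)


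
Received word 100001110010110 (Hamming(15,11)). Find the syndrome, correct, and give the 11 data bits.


Syndrome = 0: no error detected

Data: 00110010110 (no errors)


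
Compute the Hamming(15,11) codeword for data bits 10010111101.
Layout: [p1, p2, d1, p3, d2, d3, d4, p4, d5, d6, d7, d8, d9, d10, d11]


Parity bits: p1=1, p2=1, p3=0, p4=1

111000110111101


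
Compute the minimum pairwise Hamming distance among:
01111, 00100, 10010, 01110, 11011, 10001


Comparing all pairs, minimum distance: 1
Can detect 0 errors, correct 0 errors

1


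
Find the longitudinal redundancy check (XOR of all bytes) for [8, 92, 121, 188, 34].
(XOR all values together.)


XOR chain: 8 ^ 92 ^ 121 ^ 188 ^ 34 = 179

179


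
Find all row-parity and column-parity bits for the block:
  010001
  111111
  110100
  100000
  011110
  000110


Row parities: 001100
Column parities: 100010

Row P: 001100, Col P: 100010, Corner: 0


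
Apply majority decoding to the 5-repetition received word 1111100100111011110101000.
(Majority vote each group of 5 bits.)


Groups: 11111, 00100, 11101, 11101, 01000
Majority votes: 10110

10110


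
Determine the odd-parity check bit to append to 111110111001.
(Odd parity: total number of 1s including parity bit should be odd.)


Number of 1s in data: 9
Parity bit: 0

0


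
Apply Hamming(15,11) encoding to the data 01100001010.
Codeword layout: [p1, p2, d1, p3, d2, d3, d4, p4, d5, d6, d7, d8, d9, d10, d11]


Parity bits: p1=1, p2=0, p3=0, p4=0

100011000001010


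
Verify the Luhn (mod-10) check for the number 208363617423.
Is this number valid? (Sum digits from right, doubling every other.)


Luhn sum = 40
40 mod 10 = 0

Valid (Luhn sum mod 10 = 0)


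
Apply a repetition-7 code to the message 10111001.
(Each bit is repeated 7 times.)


Each bit -> 7 copies

11111110000000111111111111111111111000000000000001111111


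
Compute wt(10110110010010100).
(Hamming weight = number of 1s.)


Counting 1s in 10110110010010100

8


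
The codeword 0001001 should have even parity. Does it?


Number of 1s: 2

Yes, parity is correct (2 ones)


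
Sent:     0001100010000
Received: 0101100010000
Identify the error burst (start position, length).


XOR: 0100000000000

Burst at position 1, length 1


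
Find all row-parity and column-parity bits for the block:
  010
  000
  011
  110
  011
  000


Row parities: 100000
Column parities: 100

Row P: 100000, Col P: 100, Corner: 1


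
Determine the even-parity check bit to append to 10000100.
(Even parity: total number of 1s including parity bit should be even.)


Number of 1s in data: 2
Parity bit: 0

0


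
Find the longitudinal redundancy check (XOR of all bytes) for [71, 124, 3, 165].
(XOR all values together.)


XOR chain: 71 ^ 124 ^ 3 ^ 165 = 157

157


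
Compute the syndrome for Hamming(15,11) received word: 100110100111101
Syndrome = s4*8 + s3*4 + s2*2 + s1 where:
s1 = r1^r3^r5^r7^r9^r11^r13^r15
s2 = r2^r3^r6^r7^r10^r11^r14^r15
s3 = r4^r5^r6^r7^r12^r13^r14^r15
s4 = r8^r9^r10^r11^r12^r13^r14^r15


s1=0, s2=0, s3=0, s4=1

Syndrome = 8 (error at position 8)


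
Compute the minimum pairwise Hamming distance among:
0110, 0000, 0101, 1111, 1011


Comparing all pairs, minimum distance: 1
Can detect 0 errors, correct 0 errors

1


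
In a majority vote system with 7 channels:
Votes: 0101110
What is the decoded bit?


Ones: 4 out of 7
Threshold: 4

1 (4/7 voted 1)


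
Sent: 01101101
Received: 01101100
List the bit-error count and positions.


XOR: 00000001

1 error(s) at position(s): 7


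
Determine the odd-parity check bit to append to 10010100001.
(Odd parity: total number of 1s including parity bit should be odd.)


Number of 1s in data: 4
Parity bit: 1

1


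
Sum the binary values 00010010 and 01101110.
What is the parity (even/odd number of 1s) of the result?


00010010 = 18
01101110 = 110
Sum = 128 = 10000000
1s count = 1

odd parity (1 ones in 10000000)


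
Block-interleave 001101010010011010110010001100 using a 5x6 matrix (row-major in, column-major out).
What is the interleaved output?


Matrix:
  001101
  010010
  011010
  110010
  001100
Read columns: 000100111010101100010111010000

000100111010101100010111010000


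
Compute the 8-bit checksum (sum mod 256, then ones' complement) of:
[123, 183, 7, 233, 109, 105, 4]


Sum = 764 mod 256 = 252
Complement = 3

3


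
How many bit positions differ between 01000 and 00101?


XOR: 01101
Count of 1s: 3

3


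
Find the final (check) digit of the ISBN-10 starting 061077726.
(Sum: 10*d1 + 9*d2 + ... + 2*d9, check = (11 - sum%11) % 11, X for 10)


Weighted sum: 185
185 mod 11 = 9

Check digit: 2


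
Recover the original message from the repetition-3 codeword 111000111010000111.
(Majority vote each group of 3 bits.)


Groups: 111, 000, 111, 010, 000, 111
Majority votes: 101001

101001


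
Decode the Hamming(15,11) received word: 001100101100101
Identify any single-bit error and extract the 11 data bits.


Syndrome = 1: error at position 1

Data: 10011100101 (corrected bit 1)


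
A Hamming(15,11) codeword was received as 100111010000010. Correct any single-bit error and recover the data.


Syndrome = 0: no error detected

Data: 01100000010 (no errors)


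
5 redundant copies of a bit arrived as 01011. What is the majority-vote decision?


Ones: 3 out of 5
Threshold: 3

1 (3/5 voted 1)


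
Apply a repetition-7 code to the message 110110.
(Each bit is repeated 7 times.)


Each bit -> 7 copies

111111111111110000000111111111111110000000


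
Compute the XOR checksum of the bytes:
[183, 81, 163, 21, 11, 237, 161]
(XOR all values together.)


XOR chain: 183 ^ 81 ^ 163 ^ 21 ^ 11 ^ 237 ^ 161 = 23

23


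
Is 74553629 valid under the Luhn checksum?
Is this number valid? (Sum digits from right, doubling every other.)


Luhn sum = 40
40 mod 10 = 0

Valid (Luhn sum mod 10 = 0)


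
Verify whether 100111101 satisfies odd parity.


Number of 1s: 6

No, parity error (6 ones)


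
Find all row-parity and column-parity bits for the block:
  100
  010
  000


Row parities: 110
Column parities: 110

Row P: 110, Col P: 110, Corner: 0


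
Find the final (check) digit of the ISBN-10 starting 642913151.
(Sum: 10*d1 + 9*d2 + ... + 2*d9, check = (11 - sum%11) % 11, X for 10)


Weighted sum: 217
217 mod 11 = 8

Check digit: 3


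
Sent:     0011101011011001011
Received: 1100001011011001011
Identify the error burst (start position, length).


XOR: 1111100000000000000

Burst at position 0, length 5


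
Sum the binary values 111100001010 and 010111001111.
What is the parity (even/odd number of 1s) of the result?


111100001010 = 3850
010111001111 = 1487
Sum = 5337 = 1010011011001
1s count = 7

odd parity (7 ones in 1010011011001)


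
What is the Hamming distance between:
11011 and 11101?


XOR: 00110
Count of 1s: 2

2


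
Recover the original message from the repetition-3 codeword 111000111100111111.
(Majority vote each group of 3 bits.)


Groups: 111, 000, 111, 100, 111, 111
Majority votes: 101011

101011


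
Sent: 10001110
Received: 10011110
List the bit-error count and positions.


XOR: 00010000

1 error(s) at position(s): 3


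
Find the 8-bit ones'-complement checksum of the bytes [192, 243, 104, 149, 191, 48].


Sum = 927 mod 256 = 159
Complement = 96

96


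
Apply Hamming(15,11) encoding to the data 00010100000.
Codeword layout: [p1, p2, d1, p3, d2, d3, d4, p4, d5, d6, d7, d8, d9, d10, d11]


Parity bits: p1=1, p2=0, p3=1, p4=1

100100110100000


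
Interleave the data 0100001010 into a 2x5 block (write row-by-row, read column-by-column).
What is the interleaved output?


Matrix:
  01000
  01010
Read columns: 0011000100

0011000100


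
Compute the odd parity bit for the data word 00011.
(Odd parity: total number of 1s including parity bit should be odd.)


Number of 1s in data: 2
Parity bit: 1

1


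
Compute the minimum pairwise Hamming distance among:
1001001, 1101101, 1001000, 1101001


Comparing all pairs, minimum distance: 1
Can detect 0 errors, correct 0 errors

1


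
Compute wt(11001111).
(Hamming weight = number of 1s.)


Counting 1s in 11001111

6


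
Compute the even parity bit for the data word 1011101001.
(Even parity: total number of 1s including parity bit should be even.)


Number of 1s in data: 6
Parity bit: 0

0


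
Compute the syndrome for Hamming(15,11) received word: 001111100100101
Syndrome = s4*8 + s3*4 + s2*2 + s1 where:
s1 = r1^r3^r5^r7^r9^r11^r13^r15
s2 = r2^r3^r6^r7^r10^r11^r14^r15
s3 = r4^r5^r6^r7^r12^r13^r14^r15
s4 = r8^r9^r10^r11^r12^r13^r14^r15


s1=1, s2=1, s3=0, s4=1

Syndrome = 11 (error at position 11)


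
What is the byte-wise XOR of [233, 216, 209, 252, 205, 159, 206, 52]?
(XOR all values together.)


XOR chain: 233 ^ 216 ^ 209 ^ 252 ^ 205 ^ 159 ^ 206 ^ 52 = 180

180


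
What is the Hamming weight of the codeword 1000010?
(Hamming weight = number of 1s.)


Counting 1s in 1000010

2


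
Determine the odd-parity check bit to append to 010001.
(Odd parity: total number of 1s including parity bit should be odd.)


Number of 1s in data: 2
Parity bit: 1

1


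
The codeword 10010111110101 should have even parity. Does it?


Number of 1s: 9

No, parity error (9 ones)


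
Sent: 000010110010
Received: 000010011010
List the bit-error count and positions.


XOR: 000000101000

2 error(s) at position(s): 6, 8


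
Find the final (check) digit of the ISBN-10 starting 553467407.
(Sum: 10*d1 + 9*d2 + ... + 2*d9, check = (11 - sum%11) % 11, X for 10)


Weighted sum: 248
248 mod 11 = 6

Check digit: 5


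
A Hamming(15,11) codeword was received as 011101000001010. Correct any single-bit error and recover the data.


Syndrome = 1: error at position 1

Data: 10100001010 (corrected bit 1)


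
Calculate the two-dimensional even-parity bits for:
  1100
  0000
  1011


Row parities: 001
Column parities: 0111

Row P: 001, Col P: 0111, Corner: 1


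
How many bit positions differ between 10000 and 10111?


XOR: 00111
Count of 1s: 3

3


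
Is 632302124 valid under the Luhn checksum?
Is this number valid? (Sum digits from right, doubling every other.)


Luhn sum = 33
33 mod 10 = 3

Invalid (Luhn sum mod 10 = 3)


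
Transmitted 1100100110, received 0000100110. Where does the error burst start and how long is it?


XOR: 1100000000

Burst at position 0, length 2


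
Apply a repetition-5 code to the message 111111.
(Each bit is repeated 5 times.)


Each bit -> 5 copies

111111111111111111111111111111


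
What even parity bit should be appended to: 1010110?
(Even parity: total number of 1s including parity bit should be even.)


Number of 1s in data: 4
Parity bit: 0

0


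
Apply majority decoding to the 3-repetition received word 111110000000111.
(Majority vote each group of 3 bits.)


Groups: 111, 110, 000, 000, 111
Majority votes: 11001

11001


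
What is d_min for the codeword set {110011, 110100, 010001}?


Comparing all pairs, minimum distance: 2
Can detect 1 errors, correct 0 errors

2


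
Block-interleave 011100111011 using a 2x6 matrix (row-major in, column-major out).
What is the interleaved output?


Matrix:
  011100
  111011
Read columns: 011111100101

011111100101


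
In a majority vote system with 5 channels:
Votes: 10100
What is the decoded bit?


Ones: 2 out of 5
Threshold: 3

0 (2/5 voted 1)


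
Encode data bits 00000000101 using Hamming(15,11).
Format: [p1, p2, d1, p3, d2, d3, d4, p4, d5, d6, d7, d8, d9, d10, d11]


Parity bits: p1=0, p2=1, p3=0, p4=0

010000000000101


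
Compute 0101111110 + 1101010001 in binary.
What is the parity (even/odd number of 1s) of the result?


0101111110 = 382
1101010001 = 849
Sum = 1231 = 10011001111
1s count = 7

odd parity (7 ones in 10011001111)


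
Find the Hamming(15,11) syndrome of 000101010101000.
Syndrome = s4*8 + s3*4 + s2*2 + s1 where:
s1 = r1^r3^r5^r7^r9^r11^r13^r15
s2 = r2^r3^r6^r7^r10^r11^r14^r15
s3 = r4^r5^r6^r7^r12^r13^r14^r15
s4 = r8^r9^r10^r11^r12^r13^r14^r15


s1=0, s2=0, s3=1, s4=1

Syndrome = 12 (error at position 12)


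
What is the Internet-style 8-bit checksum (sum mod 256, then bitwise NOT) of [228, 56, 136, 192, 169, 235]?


Sum = 1016 mod 256 = 248
Complement = 7

7


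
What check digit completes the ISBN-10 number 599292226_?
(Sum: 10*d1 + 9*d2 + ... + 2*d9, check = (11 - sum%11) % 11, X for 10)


Weighted sum: 307
307 mod 11 = 10

Check digit: 1


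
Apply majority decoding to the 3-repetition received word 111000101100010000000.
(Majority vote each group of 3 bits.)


Groups: 111, 000, 101, 100, 010, 000, 000
Majority votes: 1010000

1010000


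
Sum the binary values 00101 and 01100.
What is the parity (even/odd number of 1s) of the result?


00101 = 5
01100 = 12
Sum = 17 = 10001
1s count = 2

even parity (2 ones in 10001)


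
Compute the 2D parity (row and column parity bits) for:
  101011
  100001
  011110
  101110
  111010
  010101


Row parities: 000001
Column parities: 010101

Row P: 000001, Col P: 010101, Corner: 1


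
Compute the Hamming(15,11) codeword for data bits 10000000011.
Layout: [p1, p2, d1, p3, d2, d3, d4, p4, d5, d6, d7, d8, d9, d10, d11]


Parity bits: p1=0, p2=1, p3=0, p4=0

011000000000011


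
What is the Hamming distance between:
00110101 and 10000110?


XOR: 10110011
Count of 1s: 5

5


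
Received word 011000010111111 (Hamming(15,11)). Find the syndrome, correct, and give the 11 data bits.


Syndrome = 8: error at position 8

Data: 10000111111 (corrected bit 8)


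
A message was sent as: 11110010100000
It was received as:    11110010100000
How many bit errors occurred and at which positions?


XOR: 00000000000000

0 errors (received matches sent)


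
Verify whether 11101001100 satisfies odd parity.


Number of 1s: 6

No, parity error (6 ones)


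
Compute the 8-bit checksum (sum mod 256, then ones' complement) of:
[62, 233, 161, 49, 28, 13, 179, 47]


Sum = 772 mod 256 = 4
Complement = 251

251


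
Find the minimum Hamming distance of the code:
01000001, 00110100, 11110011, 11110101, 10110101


Comparing all pairs, minimum distance: 1
Can detect 0 errors, correct 0 errors

1


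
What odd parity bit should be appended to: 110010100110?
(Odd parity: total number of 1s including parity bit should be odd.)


Number of 1s in data: 6
Parity bit: 1

1


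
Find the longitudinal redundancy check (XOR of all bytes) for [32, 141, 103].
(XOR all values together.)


XOR chain: 32 ^ 141 ^ 103 = 202

202


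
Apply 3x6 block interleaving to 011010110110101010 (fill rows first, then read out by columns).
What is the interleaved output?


Matrix:
  011010
  110110
  101010
Read columns: 011110101010111000

011110101010111000


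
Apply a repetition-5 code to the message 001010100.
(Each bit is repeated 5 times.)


Each bit -> 5 copies

000000000011111000001111100000111110000000000


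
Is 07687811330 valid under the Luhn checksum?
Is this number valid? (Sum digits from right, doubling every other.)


Luhn sum = 44
44 mod 10 = 4

Invalid (Luhn sum mod 10 = 4)


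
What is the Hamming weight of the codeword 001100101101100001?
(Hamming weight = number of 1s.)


Counting 1s in 001100101101100001

8


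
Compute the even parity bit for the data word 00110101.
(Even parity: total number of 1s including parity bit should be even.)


Number of 1s in data: 4
Parity bit: 0

0


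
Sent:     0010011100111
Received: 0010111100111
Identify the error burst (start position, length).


XOR: 0000100000000

Burst at position 4, length 1


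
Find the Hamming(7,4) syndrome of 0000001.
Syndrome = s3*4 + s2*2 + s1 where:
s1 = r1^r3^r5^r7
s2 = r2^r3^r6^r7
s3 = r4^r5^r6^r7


s1=1, s2=1, s3=1

Syndrome = 7 (error at position 7)


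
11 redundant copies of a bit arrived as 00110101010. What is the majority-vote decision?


Ones: 5 out of 11
Threshold: 6

0 (5/11 voted 1)


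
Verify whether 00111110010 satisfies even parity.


Number of 1s: 6

Yes, parity is correct (6 ones)


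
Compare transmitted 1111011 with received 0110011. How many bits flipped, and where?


XOR: 1001000

2 error(s) at position(s): 0, 3


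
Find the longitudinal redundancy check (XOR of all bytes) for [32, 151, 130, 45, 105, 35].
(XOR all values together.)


XOR chain: 32 ^ 151 ^ 130 ^ 45 ^ 105 ^ 35 = 82

82


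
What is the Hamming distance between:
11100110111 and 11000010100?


XOR: 00100100011
Count of 1s: 4

4


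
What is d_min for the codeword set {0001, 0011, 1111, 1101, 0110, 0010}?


Comparing all pairs, minimum distance: 1
Can detect 0 errors, correct 0 errors

1


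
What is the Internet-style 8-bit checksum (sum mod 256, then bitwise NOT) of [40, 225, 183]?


Sum = 448 mod 256 = 192
Complement = 63

63


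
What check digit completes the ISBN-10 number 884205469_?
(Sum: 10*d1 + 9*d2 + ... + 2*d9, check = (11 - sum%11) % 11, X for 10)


Weighted sum: 275
275 mod 11 = 0

Check digit: 0


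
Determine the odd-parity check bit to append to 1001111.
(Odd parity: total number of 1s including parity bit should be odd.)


Number of 1s in data: 5
Parity bit: 0

0


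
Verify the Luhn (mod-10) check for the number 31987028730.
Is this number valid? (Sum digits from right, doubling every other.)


Luhn sum = 50
50 mod 10 = 0

Valid (Luhn sum mod 10 = 0)


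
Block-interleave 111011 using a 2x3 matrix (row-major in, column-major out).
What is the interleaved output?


Matrix:
  111
  011
Read columns: 101111

101111


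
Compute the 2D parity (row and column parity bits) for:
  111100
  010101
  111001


Row parities: 010
Column parities: 010000

Row P: 010, Col P: 010000, Corner: 1


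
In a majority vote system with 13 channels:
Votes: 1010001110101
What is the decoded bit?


Ones: 7 out of 13
Threshold: 7

1 (7/13 voted 1)


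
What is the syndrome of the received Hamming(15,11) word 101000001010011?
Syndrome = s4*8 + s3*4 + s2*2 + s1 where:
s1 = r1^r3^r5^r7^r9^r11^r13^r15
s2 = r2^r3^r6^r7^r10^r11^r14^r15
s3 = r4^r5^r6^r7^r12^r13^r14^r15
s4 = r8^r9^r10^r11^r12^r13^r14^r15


s1=1, s2=0, s3=0, s4=0

Syndrome = 1 (error at position 1)


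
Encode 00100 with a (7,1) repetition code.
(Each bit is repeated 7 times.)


Each bit -> 7 copies

00000000000000111111100000000000000


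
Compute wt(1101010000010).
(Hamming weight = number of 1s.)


Counting 1s in 1101010000010

5


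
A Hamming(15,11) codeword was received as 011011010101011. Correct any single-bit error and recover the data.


Syndrome = 13: error at position 13

Data: 11100101111 (corrected bit 13)


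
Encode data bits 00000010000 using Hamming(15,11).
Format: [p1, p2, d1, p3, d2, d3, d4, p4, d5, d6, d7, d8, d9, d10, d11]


Parity bits: p1=1, p2=1, p3=0, p4=1

110000010010000


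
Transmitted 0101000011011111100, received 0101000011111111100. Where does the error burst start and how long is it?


XOR: 0000000000100000000

Burst at position 10, length 1


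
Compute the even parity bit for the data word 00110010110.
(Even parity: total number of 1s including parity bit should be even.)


Number of 1s in data: 5
Parity bit: 1

1


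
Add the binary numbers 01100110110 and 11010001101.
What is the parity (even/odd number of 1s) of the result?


01100110110 = 822
11010001101 = 1677
Sum = 2499 = 100111000011
1s count = 6

even parity (6 ones in 100111000011)


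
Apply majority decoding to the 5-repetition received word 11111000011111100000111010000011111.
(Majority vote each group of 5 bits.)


Groups: 11111, 00001, 11111, 00000, 11101, 00000, 11111
Majority votes: 1010101

1010101


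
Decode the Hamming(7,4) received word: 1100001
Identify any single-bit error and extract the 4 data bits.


Syndrome = 4: error at position 4

Data: 0001 (corrected bit 4)


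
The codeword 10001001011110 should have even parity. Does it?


Number of 1s: 7

No, parity error (7 ones)


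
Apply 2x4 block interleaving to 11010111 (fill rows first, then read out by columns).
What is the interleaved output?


Matrix:
  1101
  0111
Read columns: 10110111

10110111


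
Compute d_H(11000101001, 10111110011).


XOR: 01111011010
Count of 1s: 7

7


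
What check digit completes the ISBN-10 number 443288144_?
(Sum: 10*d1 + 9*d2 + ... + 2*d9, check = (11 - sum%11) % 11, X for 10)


Weighted sum: 226
226 mod 11 = 6

Check digit: 5


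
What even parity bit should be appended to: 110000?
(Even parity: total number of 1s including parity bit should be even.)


Number of 1s in data: 2
Parity bit: 0

0


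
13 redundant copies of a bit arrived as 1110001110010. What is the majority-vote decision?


Ones: 7 out of 13
Threshold: 7

1 (7/13 voted 1)


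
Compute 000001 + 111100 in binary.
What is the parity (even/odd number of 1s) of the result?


000001 = 1
111100 = 60
Sum = 61 = 111101
1s count = 5

odd parity (5 ones in 111101)


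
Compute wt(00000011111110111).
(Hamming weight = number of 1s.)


Counting 1s in 00000011111110111

10


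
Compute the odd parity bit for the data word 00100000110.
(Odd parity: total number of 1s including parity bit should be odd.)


Number of 1s in data: 3
Parity bit: 0

0


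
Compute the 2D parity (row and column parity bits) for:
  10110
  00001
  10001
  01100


Row parities: 1100
Column parities: 01010

Row P: 1100, Col P: 01010, Corner: 0


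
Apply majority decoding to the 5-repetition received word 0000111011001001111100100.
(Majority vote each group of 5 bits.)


Groups: 00001, 11011, 00100, 11111, 00100
Majority votes: 01010

01010


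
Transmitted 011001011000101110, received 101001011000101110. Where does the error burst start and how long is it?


XOR: 110000000000000000

Burst at position 0, length 2


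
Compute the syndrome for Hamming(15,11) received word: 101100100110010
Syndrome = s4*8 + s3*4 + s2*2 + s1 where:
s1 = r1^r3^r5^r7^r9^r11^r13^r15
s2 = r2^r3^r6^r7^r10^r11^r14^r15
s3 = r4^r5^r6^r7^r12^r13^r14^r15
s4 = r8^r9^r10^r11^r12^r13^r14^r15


s1=0, s2=1, s3=1, s4=1

Syndrome = 14 (error at position 14)


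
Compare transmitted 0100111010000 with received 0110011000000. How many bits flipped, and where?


XOR: 0010100010000

3 error(s) at position(s): 2, 4, 8


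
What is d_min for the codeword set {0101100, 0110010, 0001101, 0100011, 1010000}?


Comparing all pairs, minimum distance: 2
Can detect 1 errors, correct 0 errors

2


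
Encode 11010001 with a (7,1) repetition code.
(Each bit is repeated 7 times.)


Each bit -> 7 copies

11111111111111000000011111110000000000000000000001111111


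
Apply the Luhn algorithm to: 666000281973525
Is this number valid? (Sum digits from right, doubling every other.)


Luhn sum = 61
61 mod 10 = 1

Invalid (Luhn sum mod 10 = 1)


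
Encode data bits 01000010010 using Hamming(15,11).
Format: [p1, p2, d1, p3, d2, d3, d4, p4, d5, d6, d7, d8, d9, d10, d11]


Parity bits: p1=0, p2=0, p3=0, p4=0

000010000010010


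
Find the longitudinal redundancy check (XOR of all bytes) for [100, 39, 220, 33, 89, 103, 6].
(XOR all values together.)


XOR chain: 100 ^ 39 ^ 220 ^ 33 ^ 89 ^ 103 ^ 6 = 134

134


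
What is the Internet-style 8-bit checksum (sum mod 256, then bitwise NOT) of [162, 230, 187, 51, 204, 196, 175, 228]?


Sum = 1433 mod 256 = 153
Complement = 102

102


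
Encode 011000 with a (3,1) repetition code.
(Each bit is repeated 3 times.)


Each bit -> 3 copies

000111111000000000


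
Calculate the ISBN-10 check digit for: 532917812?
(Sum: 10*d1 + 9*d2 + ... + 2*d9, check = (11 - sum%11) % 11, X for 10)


Weighted sum: 236
236 mod 11 = 5

Check digit: 6


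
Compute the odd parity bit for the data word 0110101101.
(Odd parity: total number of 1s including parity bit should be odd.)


Number of 1s in data: 6
Parity bit: 1

1


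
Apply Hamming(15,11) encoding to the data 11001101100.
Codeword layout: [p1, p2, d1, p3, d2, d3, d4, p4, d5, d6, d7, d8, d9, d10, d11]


Parity bits: p1=0, p2=0, p3=1, p4=0

001110001101100


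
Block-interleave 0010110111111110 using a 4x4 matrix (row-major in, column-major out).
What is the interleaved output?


Matrix:
  0010
  1101
  1111
  1110
Read columns: 0111011110110110

0111011110110110


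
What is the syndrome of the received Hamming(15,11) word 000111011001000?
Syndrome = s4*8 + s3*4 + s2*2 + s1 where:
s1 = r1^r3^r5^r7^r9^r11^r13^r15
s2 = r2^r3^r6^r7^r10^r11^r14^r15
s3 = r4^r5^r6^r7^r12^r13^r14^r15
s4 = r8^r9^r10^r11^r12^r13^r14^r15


s1=0, s2=1, s3=0, s4=1

Syndrome = 10 (error at position 10)


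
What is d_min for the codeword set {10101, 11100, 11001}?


Comparing all pairs, minimum distance: 2
Can detect 1 errors, correct 0 errors

2


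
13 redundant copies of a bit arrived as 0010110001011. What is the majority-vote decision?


Ones: 6 out of 13
Threshold: 7

0 (6/13 voted 1)


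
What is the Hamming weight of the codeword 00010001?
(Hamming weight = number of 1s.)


Counting 1s in 00010001

2


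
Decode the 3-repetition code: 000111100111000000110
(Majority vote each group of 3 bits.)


Groups: 000, 111, 100, 111, 000, 000, 110
Majority votes: 0101001

0101001


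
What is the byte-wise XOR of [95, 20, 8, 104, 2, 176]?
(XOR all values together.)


XOR chain: 95 ^ 20 ^ 8 ^ 104 ^ 2 ^ 176 = 153

153


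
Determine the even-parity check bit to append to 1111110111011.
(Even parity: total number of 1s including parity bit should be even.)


Number of 1s in data: 11
Parity bit: 1

1


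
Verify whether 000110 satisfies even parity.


Number of 1s: 2

Yes, parity is correct (2 ones)


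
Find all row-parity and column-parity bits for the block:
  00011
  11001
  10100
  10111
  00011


Row parities: 01000
Column parities: 11010

Row P: 01000, Col P: 11010, Corner: 1


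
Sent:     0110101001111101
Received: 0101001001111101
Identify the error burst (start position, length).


XOR: 0011100000000000

Burst at position 2, length 3


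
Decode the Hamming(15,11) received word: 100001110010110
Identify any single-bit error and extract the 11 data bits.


Syndrome = 0: no error detected

Data: 00110010110 (no errors)


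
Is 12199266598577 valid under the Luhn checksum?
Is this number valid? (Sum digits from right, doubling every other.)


Luhn sum = 69
69 mod 10 = 9

Invalid (Luhn sum mod 10 = 9)


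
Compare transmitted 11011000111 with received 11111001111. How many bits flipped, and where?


XOR: 00100001000

2 error(s) at position(s): 2, 7


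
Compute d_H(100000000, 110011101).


XOR: 010011101
Count of 1s: 5

5


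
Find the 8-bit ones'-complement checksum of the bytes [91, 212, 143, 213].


Sum = 659 mod 256 = 147
Complement = 108

108


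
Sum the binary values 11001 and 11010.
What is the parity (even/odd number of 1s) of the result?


11001 = 25
11010 = 26
Sum = 51 = 110011
1s count = 4

even parity (4 ones in 110011)


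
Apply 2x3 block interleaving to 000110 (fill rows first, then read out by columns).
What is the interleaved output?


Matrix:
  000
  110
Read columns: 010100

010100


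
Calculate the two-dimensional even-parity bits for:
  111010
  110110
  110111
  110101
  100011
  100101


Row parities: 001011
Column parities: 001000

Row P: 001011, Col P: 001000, Corner: 1


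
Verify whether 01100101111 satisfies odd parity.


Number of 1s: 7

Yes, parity is correct (7 ones)
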